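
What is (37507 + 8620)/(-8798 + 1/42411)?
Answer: -1956292197/373131977 ≈ -5.2429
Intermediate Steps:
(37507 + 8620)/(-8798 + 1/42411) = 46127/(-8798 + 1/42411) = 46127/(-373131977/42411) = 46127*(-42411/373131977) = -1956292197/373131977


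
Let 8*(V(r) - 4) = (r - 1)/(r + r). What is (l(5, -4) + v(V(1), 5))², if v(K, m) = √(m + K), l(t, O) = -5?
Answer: 4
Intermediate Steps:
V(r) = 4 + (-1 + r)/(16*r) (V(r) = 4 + ((r - 1)/(r + r))/8 = 4 + ((-1 + r)/((2*r)))/8 = 4 + ((-1 + r)*(1/(2*r)))/8 = 4 + ((-1 + r)/(2*r))/8 = 4 + (-1 + r)/(16*r))
v(K, m) = √(K + m)
(l(5, -4) + v(V(1), 5))² = (-5 + √((1/16)*(-1 + 65*1)/1 + 5))² = (-5 + √((1/16)*1*(-1 + 65) + 5))² = (-5 + √((1/16)*1*64 + 5))² = (-5 + √(4 + 5))² = (-5 + √9)² = (-5 + 3)² = (-2)² = 4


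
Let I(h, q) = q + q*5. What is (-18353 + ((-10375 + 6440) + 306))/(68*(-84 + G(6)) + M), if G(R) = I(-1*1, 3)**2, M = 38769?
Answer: -21982/55089 ≈ -0.39903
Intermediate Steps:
I(h, q) = 6*q (I(h, q) = q + 5*q = 6*q)
G(R) = 324 (G(R) = (6*3)**2 = 18**2 = 324)
(-18353 + ((-10375 + 6440) + 306))/(68*(-84 + G(6)) + M) = (-18353 + ((-10375 + 6440) + 306))/(68*(-84 + 324) + 38769) = (-18353 + (-3935 + 306))/(68*240 + 38769) = (-18353 - 3629)/(16320 + 38769) = -21982/55089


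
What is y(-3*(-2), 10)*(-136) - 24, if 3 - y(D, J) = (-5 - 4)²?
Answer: 10584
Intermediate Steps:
y(D, J) = -78 (y(D, J) = 3 - (-5 - 4)² = 3 - 1*(-9)² = 3 - 1*81 = 3 - 81 = -78)
y(-3*(-2), 10)*(-136) - 24 = -78*(-136) - 24 = 10608 - 24 = 10584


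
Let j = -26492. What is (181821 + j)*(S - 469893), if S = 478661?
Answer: 1361924672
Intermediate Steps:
(181821 + j)*(S - 469893) = (181821 - 26492)*(478661 - 469893) = 155329*8768 = 1361924672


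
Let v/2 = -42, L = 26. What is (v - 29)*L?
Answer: -2938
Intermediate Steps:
v = -84 (v = 2*(-42) = -84)
(v - 29)*L = (-84 - 29)*26 = -113*26 = -2938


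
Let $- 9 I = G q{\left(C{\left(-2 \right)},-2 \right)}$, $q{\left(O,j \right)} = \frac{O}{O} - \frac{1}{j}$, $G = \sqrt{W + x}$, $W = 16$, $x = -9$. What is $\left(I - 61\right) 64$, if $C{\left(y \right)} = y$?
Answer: $-3904 - \frac{32 \sqrt{7}}{3} \approx -3932.2$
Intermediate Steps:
$G = \sqrt{7}$ ($G = \sqrt{16 - 9} = \sqrt{7} \approx 2.6458$)
$q{\left(O,j \right)} = 1 - \frac{1}{j}$
$I = - \frac{\sqrt{7}}{6}$ ($I = - \frac{\sqrt{7} \frac{-1 - 2}{-2}}{9} = - \frac{\sqrt{7} \left(\left(- \frac{1}{2}\right) \left(-3\right)\right)}{9} = - \frac{\sqrt{7} \cdot \frac{3}{2}}{9} = - \frac{\frac{3}{2} \sqrt{7}}{9} = - \frac{\sqrt{7}}{6} \approx -0.44096$)
$\left(I - 61\right) 64 = \left(- \frac{\sqrt{7}}{6} - 61\right) 64 = \left(-61 - \frac{\sqrt{7}}{6}\right) 64 = -3904 - \frac{32 \sqrt{7}}{3}$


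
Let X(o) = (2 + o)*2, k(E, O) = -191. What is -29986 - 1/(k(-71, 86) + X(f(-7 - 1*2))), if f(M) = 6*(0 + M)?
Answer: -8845869/295 ≈ -29986.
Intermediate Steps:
f(M) = 6*M
X(o) = 4 + 2*o
-29986 - 1/(k(-71, 86) + X(f(-7 - 1*2))) = -29986 - 1/(-191 + (4 + 2*(6*(-7 - 1*2)))) = -29986 - 1/(-191 + (4 + 2*(6*(-7 - 2)))) = -29986 - 1/(-191 + (4 + 2*(6*(-9)))) = -29986 - 1/(-191 + (4 + 2*(-54))) = -29986 - 1/(-191 + (4 - 108)) = -29986 - 1/(-191 - 104) = -29986 - 1/(-295) = -29986 - 1*(-1/295) = -29986 + 1/295 = -8845869/295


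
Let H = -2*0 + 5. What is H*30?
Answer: 150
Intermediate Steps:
H = 5 (H = 0 + 5 = 5)
H*30 = 5*30 = 150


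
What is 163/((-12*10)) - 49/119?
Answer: -3611/2040 ≈ -1.7701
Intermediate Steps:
163/((-12*10)) - 49/119 = 163/(-120) - 49*1/119 = 163*(-1/120) - 7/17 = -163/120 - 7/17 = -3611/2040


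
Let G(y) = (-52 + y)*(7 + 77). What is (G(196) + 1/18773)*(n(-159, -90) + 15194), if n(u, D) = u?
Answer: 3414120872315/18773 ≈ 1.8186e+8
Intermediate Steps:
G(y) = -4368 + 84*y (G(y) = (-52 + y)*84 = -4368 + 84*y)
(G(196) + 1/18773)*(n(-159, -90) + 15194) = ((-4368 + 84*196) + 1/18773)*(-159 + 15194) = ((-4368 + 16464) + 1/18773)*15035 = (12096 + 1/18773)*15035 = (227078209/18773)*15035 = 3414120872315/18773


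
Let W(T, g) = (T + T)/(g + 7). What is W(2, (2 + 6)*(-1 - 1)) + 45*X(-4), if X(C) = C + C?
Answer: -3244/9 ≈ -360.44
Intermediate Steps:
X(C) = 2*C
W(T, g) = 2*T/(7 + g) (W(T, g) = (2*T)/(7 + g) = 2*T/(7 + g))
W(2, (2 + 6)*(-1 - 1)) + 45*X(-4) = 2*2/(7 + (2 + 6)*(-1 - 1)) + 45*(2*(-4)) = 2*2/(7 + 8*(-2)) + 45*(-8) = 2*2/(7 - 16) - 360 = 2*2/(-9) - 360 = 2*2*(-⅑) - 360 = -4/9 - 360 = -3244/9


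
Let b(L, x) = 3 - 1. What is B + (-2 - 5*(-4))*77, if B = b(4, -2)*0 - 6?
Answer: 1380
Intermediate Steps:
b(L, x) = 2
B = -6 (B = 2*0 - 6 = 0 - 6 = -6)
B + (-2 - 5*(-4))*77 = -6 + (-2 - 5*(-4))*77 = -6 + (-2 + 20)*77 = -6 + 18*77 = -6 + 1386 = 1380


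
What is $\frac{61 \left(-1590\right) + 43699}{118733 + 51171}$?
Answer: $- \frac{7613}{24272} \approx -0.31365$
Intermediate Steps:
$\frac{61 \left(-1590\right) + 43699}{118733 + 51171} = \frac{-96990 + 43699}{169904} = \left(-53291\right) \frac{1}{169904} = - \frac{7613}{24272}$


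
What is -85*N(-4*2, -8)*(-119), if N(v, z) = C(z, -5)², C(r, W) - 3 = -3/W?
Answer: 655452/5 ≈ 1.3109e+5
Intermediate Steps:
C(r, W) = 3 - 3/W
N(v, z) = 324/25 (N(v, z) = (3 - 3/(-5))² = (3 - 3*(-⅕))² = (3 + ⅗)² = (18/5)² = 324/25)
-85*N(-4*2, -8)*(-119) = -85*324/25*(-119) = -5508/5*(-119) = 655452/5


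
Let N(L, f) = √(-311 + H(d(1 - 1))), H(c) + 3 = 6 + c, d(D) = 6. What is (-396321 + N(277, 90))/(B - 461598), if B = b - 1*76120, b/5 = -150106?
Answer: 132107/429416 - I*√302/1288248 ≈ 0.30764 - 1.349e-5*I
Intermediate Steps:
b = -750530 (b = 5*(-150106) = -750530)
H(c) = 3 + c (H(c) = -3 + (6 + c) = 3 + c)
B = -826650 (B = -750530 - 1*76120 = -750530 - 76120 = -826650)
N(L, f) = I*√302 (N(L, f) = √(-311 + (3 + 6)) = √(-311 + 9) = √(-302) = I*√302)
(-396321 + N(277, 90))/(B - 461598) = (-396321 + I*√302)/(-826650 - 461598) = (-396321 + I*√302)/(-1288248) = (-396321 + I*√302)*(-1/1288248) = 132107/429416 - I*√302/1288248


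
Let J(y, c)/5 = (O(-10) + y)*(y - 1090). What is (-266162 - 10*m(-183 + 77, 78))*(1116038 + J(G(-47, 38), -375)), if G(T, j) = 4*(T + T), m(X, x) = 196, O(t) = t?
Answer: -1057853364996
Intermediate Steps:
G(T, j) = 8*T (G(T, j) = 4*(2*T) = 8*T)
J(y, c) = 5*(-1090 + y)*(-10 + y) (J(y, c) = 5*((-10 + y)*(y - 1090)) = 5*((-10 + y)*(-1090 + y)) = 5*((-1090 + y)*(-10 + y)) = 5*(-1090 + y)*(-10 + y))
(-266162 - 10*m(-183 + 77, 78))*(1116038 + J(G(-47, 38), -375)) = (-266162 - 10*196)*(1116038 + (54500 - 44000*(-47) + 5*(8*(-47))²)) = (-266162 - 1960)*(1116038 + (54500 - 5500*(-376) + 5*(-376)²)) = -268122*(1116038 + (54500 + 2068000 + 5*141376)) = -268122*(1116038 + (54500 + 2068000 + 706880)) = -268122*(1116038 + 2829380) = -268122*3945418 = -1057853364996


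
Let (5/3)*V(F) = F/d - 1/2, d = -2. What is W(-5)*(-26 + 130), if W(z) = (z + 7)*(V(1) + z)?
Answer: -5824/5 ≈ -1164.8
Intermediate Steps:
V(F) = -3/10 - 3*F/10 (V(F) = 3*(F/(-2) - 1/2)/5 = 3*(F*(-1/2) - 1*1/2)/5 = 3*(-F/2 - 1/2)/5 = 3*(-1/2 - F/2)/5 = -3/10 - 3*F/10)
W(z) = (7 + z)*(-3/5 + z) (W(z) = (z + 7)*((-3/10 - 3/10*1) + z) = (7 + z)*((-3/10 - 3/10) + z) = (7 + z)*(-3/5 + z))
W(-5)*(-26 + 130) = (-21/5 + (-5)**2 + (32/5)*(-5))*(-26 + 130) = (-21/5 + 25 - 32)*104 = -56/5*104 = -5824/5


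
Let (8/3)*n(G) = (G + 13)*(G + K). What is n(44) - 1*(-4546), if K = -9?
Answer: 42353/8 ≈ 5294.1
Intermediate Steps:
n(G) = 3*(-9 + G)*(13 + G)/8 (n(G) = 3*((G + 13)*(G - 9))/8 = 3*((13 + G)*(-9 + G))/8 = 3*((-9 + G)*(13 + G))/8 = 3*(-9 + G)*(13 + G)/8)
n(44) - 1*(-4546) = (-351/8 + (3/2)*44 + (3/8)*44²) - 1*(-4546) = (-351/8 + 66 + (3/8)*1936) + 4546 = (-351/8 + 66 + 726) + 4546 = 5985/8 + 4546 = 42353/8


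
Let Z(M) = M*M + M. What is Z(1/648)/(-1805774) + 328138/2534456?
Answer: 31101400390196513/240219454462572672 ≈ 0.12947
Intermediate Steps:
Z(M) = M + M² (Z(M) = M² + M = M + M²)
Z(1/648)/(-1805774) + 328138/2534456 = ((1 + 1/648)/648)/(-1805774) + 328138/2534456 = ((1 + 1/648)/648)*(-1/1805774) + 328138*(1/2534456) = ((1/648)*(649/648))*(-1/1805774) + 164069/1267228 = (649/419904)*(-1/1805774) + 164069/1267228 = -649/758251725696 + 164069/1267228 = 31101400390196513/240219454462572672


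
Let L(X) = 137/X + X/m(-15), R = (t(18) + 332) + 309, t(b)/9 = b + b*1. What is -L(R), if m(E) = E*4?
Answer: 184601/11580 ≈ 15.941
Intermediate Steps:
t(b) = 18*b (t(b) = 9*(b + b*1) = 9*(b + b) = 9*(2*b) = 18*b)
m(E) = 4*E
R = 965 (R = (18*18 + 332) + 309 = (324 + 332) + 309 = 656 + 309 = 965)
L(X) = 137/X - X/60 (L(X) = 137/X + X/((4*(-15))) = 137/X + X/(-60) = 137/X + X*(-1/60) = 137/X - X/60)
-L(R) = -(137/965 - 1/60*965) = -(137*(1/965) - 193/12) = -(137/965 - 193/12) = -1*(-184601/11580) = 184601/11580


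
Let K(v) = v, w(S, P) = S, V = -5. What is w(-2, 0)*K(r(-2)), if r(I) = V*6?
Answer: 60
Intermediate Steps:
r(I) = -30 (r(I) = -5*6 = -30)
w(-2, 0)*K(r(-2)) = -2*(-30) = 60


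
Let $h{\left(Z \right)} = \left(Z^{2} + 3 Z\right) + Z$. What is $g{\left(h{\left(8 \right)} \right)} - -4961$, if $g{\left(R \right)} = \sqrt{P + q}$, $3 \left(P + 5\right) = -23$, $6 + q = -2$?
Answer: $4961 + \frac{i \sqrt{186}}{3} \approx 4961.0 + 4.5461 i$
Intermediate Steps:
$q = -8$ ($q = -6 - 2 = -8$)
$P = - \frac{38}{3}$ ($P = -5 + \frac{1}{3} \left(-23\right) = -5 - \frac{23}{3} = - \frac{38}{3} \approx -12.667$)
$h{\left(Z \right)} = Z^{2} + 4 Z$
$g{\left(R \right)} = \frac{i \sqrt{186}}{3}$ ($g{\left(R \right)} = \sqrt{- \frac{38}{3} - 8} = \sqrt{- \frac{62}{3}} = \frac{i \sqrt{186}}{3}$)
$g{\left(h{\left(8 \right)} \right)} - -4961 = \frac{i \sqrt{186}}{3} - -4961 = \frac{i \sqrt{186}}{3} + 4961 = 4961 + \frac{i \sqrt{186}}{3}$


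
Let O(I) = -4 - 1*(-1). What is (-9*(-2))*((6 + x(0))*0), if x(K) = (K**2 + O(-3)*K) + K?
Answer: 0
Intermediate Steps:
O(I) = -3 (O(I) = -4 + 1 = -3)
x(K) = K**2 - 2*K (x(K) = (K**2 - 3*K) + K = K**2 - 2*K)
(-9*(-2))*((6 + x(0))*0) = (-9*(-2))*((6 + 0*(-2 + 0))*0) = 18*((6 + 0*(-2))*0) = 18*((6 + 0)*0) = 18*(6*0) = 18*0 = 0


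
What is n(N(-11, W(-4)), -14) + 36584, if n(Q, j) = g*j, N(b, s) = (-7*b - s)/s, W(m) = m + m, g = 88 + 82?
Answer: 34204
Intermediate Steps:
g = 170
W(m) = 2*m
N(b, s) = (-s - 7*b)/s
n(Q, j) = 170*j
n(N(-11, W(-4)), -14) + 36584 = 170*(-14) + 36584 = -2380 + 36584 = 34204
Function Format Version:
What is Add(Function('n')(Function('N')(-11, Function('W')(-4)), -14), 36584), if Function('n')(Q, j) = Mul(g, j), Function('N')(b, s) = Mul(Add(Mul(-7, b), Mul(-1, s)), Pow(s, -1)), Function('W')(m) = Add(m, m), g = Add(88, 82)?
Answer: 34204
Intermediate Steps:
g = 170
Function('W')(m) = Mul(2, m)
Function('N')(b, s) = Mul(Pow(s, -1), Add(Mul(-1, s), Mul(-7, b))) (Function('N')(b, s) = Mul(Add(Mul(-1, s), Mul(-7, b)), Pow(s, -1)) = Mul(Pow(s, -1), Add(Mul(-1, s), Mul(-7, b))))
Function('n')(Q, j) = Mul(170, j)
Add(Function('n')(Function('N')(-11, Function('W')(-4)), -14), 36584) = Add(Mul(170, -14), 36584) = Add(-2380, 36584) = 34204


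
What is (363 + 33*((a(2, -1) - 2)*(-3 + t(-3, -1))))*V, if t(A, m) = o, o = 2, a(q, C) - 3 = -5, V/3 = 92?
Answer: 136620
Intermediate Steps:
V = 276 (V = 3*92 = 276)
a(q, C) = -2 (a(q, C) = 3 - 5 = -2)
t(A, m) = 2
(363 + 33*((a(2, -1) - 2)*(-3 + t(-3, -1))))*V = (363 + 33*((-2 - 2)*(-3 + 2)))*276 = (363 + 33*(-4*(-1)))*276 = (363 + 33*4)*276 = (363 + 132)*276 = 495*276 = 136620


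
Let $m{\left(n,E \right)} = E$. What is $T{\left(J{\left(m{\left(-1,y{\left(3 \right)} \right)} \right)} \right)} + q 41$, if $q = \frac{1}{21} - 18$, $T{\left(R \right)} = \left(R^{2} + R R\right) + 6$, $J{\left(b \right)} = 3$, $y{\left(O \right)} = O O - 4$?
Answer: $- \frac{14953}{21} \approx -712.05$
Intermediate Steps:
$y{\left(O \right)} = -4 + O^{2}$ ($y{\left(O \right)} = O^{2} - 4 = -4 + O^{2}$)
$T{\left(R \right)} = 6 + 2 R^{2}$ ($T{\left(R \right)} = \left(R^{2} + R^{2}\right) + 6 = 2 R^{2} + 6 = 6 + 2 R^{2}$)
$q = - \frac{377}{21}$ ($q = \frac{1}{21} - 18 = - \frac{377}{21} \approx -17.952$)
$T{\left(J{\left(m{\left(-1,y{\left(3 \right)} \right)} \right)} \right)} + q 41 = \left(6 + 2 \cdot 3^{2}\right) - \frac{15457}{21} = \left(6 + 2 \cdot 9\right) - \frac{15457}{21} = \left(6 + 18\right) - \frac{15457}{21} = 24 - \frac{15457}{21} = - \frac{14953}{21}$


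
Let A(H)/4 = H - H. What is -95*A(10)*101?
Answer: 0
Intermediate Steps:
A(H) = 0 (A(H) = 4*(H - H) = 4*0 = 0)
-95*A(10)*101 = -95*0*101 = 0*101 = 0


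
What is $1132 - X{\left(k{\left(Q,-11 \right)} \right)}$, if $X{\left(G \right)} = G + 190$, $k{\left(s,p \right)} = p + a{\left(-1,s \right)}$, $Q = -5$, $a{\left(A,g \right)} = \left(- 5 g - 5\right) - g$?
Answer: $928$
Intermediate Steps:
$a{\left(A,g \right)} = -5 - 6 g$ ($a{\left(A,g \right)} = \left(-5 - 5 g\right) - g = -5 - 6 g$)
$k{\left(s,p \right)} = -5 + p - 6 s$ ($k{\left(s,p \right)} = p - \left(5 + 6 s\right) = -5 + p - 6 s$)
$X{\left(G \right)} = 190 + G$
$1132 - X{\left(k{\left(Q,-11 \right)} \right)} = 1132 - \left(190 - -14\right) = 1132 - \left(190 + 14\right) = 1132 - 204 = 928$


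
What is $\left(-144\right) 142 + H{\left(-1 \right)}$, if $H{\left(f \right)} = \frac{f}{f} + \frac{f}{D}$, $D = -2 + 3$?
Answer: $-20448$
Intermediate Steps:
$D = 1$
$H{\left(f \right)} = 1 + f$ ($H{\left(f \right)} = \frac{f}{f} + \frac{f}{1} = 1 + f 1 = 1 + f$)
$\left(-144\right) 142 + H{\left(-1 \right)} = \left(-144\right) 142 + \left(1 - 1\right) = -20448 + 0 = -20448$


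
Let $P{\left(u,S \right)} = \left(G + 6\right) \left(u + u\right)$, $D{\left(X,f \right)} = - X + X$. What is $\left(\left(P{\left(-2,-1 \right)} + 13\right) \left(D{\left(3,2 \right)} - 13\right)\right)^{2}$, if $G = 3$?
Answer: $89401$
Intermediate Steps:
$D{\left(X,f \right)} = 0$
$P{\left(u,S \right)} = 18 u$ ($P{\left(u,S \right)} = \left(3 + 6\right) \left(u + u\right) = 9 \cdot 2 u = 18 u$)
$\left(\left(P{\left(-2,-1 \right)} + 13\right) \left(D{\left(3,2 \right)} - 13\right)\right)^{2} = \left(\left(18 \left(-2\right) + 13\right) \left(0 - 13\right)\right)^{2} = \left(\left(-36 + 13\right) \left(-13\right)\right)^{2} = \left(\left(-23\right) \left(-13\right)\right)^{2} = 299^{2} = 89401$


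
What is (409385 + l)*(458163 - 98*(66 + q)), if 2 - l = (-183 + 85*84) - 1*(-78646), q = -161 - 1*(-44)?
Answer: 149964121224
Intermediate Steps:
q = -117 (q = -161 + 44 = -117)
l = -85601 (l = 2 - ((-183 + 85*84) - 1*(-78646)) = 2 - ((-183 + 7140) + 78646) = 2 - (6957 + 78646) = 2 - 1*85603 = 2 - 85603 = -85601)
(409385 + l)*(458163 - 98*(66 + q)) = (409385 - 85601)*(458163 - 98*(66 - 117)) = 323784*(458163 - 98*(-51)) = 323784*(458163 + 4998) = 323784*463161 = 149964121224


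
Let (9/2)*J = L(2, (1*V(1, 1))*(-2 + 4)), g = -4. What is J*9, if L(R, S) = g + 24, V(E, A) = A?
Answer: 40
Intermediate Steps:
L(R, S) = 20 (L(R, S) = -4 + 24 = 20)
J = 40/9 (J = (2/9)*20 = 40/9 ≈ 4.4444)
J*9 = (40/9)*9 = 40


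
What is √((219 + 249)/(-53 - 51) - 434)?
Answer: I*√1754/2 ≈ 20.94*I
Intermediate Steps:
√((219 + 249)/(-53 - 51) - 434) = √(468/(-104) - 434) = √(468*(-1/104) - 434) = √(-9/2 - 434) = √(-877/2) = I*√1754/2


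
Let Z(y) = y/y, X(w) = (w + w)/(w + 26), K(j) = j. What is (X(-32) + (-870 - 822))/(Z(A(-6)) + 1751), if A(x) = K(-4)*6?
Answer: -1261/1314 ≈ -0.95967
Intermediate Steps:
X(w) = 2*w/(26 + w) (X(w) = (2*w)/(26 + w) = 2*w/(26 + w))
A(x) = -24 (A(x) = -4*6 = -24)
Z(y) = 1
(X(-32) + (-870 - 822))/(Z(A(-6)) + 1751) = (2*(-32)/(26 - 32) + (-870 - 822))/(1 + 1751) = (2*(-32)/(-6) - 1692)/1752 = (2*(-32)*(-1/6) - 1692)*(1/1752) = (32/3 - 1692)*(1/1752) = -5044/3*1/1752 = -1261/1314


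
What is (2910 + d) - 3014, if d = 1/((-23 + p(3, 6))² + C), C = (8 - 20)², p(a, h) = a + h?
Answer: -35359/340 ≈ -104.00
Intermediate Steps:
C = 144 (C = (-12)² = 144)
d = 1/340 (d = 1/((-23 + (3 + 6))² + 144) = 1/((-23 + 9)² + 144) = 1/((-14)² + 144) = 1/(196 + 144) = 1/340 ≈ 0.0029412)
(2910 + d) - 3014 = (2910 + 1/340) - 3014 = 989401/340 - 3014 = -35359/340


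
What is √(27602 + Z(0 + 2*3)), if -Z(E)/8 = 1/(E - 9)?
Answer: √248442/3 ≈ 166.15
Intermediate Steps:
Z(E) = -8/(-9 + E) (Z(E) = -8/(E - 9) = -8/(-9 + E))
√(27602 + Z(0 + 2*3)) = √(27602 - 8/(-9 + (0 + 2*3))) = √(27602 - 8/(-9 + (0 + 6))) = √(27602 - 8/(-9 + 6)) = √(27602 - 8/(-3)) = √(27602 - 8*(-⅓)) = √(27602 + 8/3) = √(82814/3) = √248442/3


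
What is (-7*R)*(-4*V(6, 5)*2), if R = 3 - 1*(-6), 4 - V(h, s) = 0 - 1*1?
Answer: 2520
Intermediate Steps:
V(h, s) = 5 (V(h, s) = 4 - (0 - 1*1) = 4 - (0 - 1) = 4 - 1*(-1) = 4 + 1 = 5)
R = 9 (R = 3 + 6 = 9)
(-7*R)*(-4*V(6, 5)*2) = (-7*9)*(-4*5*2) = -(-1260)*2 = -63*(-40) = 2520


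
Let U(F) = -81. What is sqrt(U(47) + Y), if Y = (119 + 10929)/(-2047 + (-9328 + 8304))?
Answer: I*sqrt(797842729)/3071 ≈ 9.1977*I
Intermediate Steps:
Y = -11048/3071 (Y = 11048/(-2047 - 1024) = 11048/(-3071) = 11048*(-1/3071) = -11048/3071 ≈ -3.5975)
sqrt(U(47) + Y) = sqrt(-81 - 11048/3071) = sqrt(-259799/3071) = I*sqrt(797842729)/3071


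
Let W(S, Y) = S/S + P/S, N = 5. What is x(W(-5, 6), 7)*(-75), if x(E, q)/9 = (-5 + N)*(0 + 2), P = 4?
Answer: 0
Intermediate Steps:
W(S, Y) = 1 + 4/S (W(S, Y) = S/S + 4/S = 1 + 4/S)
x(E, q) = 0 (x(E, q) = 9*((-5 + 5)*(0 + 2)) = 9*(0*2) = 9*0 = 0)
x(W(-5, 6), 7)*(-75) = 0*(-75) = 0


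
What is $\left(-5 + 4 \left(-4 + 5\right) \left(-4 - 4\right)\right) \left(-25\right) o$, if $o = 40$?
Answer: $37000$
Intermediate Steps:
$\left(-5 + 4 \left(-4 + 5\right) \left(-4 - 4\right)\right) \left(-25\right) o = \left(-5 + 4 \left(-4 + 5\right) \left(-4 - 4\right)\right) \left(-25\right) 40 = \left(-5 + 4 \cdot 1 \left(-4 - 4\right)\right) \left(-25\right) 40 = \left(-5 + 4 \left(-8\right)\right) \left(-25\right) 40 = \left(-5 - 32\right) \left(-25\right) 40 = \left(-37\right) \left(-25\right) 40 = 925 \cdot 40 = 37000$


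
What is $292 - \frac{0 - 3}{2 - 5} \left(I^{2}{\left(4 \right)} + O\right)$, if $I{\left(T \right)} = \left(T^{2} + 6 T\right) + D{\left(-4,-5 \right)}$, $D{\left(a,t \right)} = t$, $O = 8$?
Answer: $-941$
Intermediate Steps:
$I{\left(T \right)} = -5 + T^{2} + 6 T$ ($I{\left(T \right)} = \left(T^{2} + 6 T\right) - 5 = -5 + T^{2} + 6 T$)
$292 - \frac{0 - 3}{2 - 5} \left(I^{2}{\left(4 \right)} + O\right) = 292 - \frac{0 - 3}{2 - 5} \left(\left(-5 + 4^{2} + 6 \cdot 4\right)^{2} + 8\right) = 292 - - \frac{3}{-3} \left(\left(-5 + 16 + 24\right)^{2} + 8\right) = 292 - \left(-3\right) \left(- \frac{1}{3}\right) \left(35^{2} + 8\right) = 292 - 1 \left(1225 + 8\right) = 292 - 1 \cdot 1233 = 292 - 1233 = -941$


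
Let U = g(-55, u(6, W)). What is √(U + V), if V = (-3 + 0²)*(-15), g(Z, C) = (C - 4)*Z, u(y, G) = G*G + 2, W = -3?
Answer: 2*I*√85 ≈ 18.439*I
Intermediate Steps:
u(y, G) = 2 + G² (u(y, G) = G² + 2 = 2 + G²)
g(Z, C) = Z*(-4 + C) (g(Z, C) = (-4 + C)*Z = Z*(-4 + C))
U = -385 (U = -55*(-4 + (2 + (-3)²)) = -55*(-4 + (2 + 9)) = -55*(-4 + 11) = -55*7 = -385)
V = 45 (V = (-3 + 0)*(-15) = -3*(-15) = 45)
√(U + V) = √(-385 + 45) = √(-340) = 2*I*√85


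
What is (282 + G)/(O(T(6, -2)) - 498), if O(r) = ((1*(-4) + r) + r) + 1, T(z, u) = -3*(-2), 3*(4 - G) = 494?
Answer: -364/1467 ≈ -0.24813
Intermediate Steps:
G = -482/3 (G = 4 - ⅓*494 = 4 - 494/3 = -482/3 ≈ -160.67)
T(z, u) = 6
O(r) = -3 + 2*r (O(r) = ((-4 + r) + r) + 1 = (-4 + 2*r) + 1 = -3 + 2*r)
(282 + G)/(O(T(6, -2)) - 498) = (282 - 482/3)/((-3 + 2*6) - 498) = 364/(3*((-3 + 12) - 498)) = 364/(3*(9 - 498)) = (364/3)/(-489) = (364/3)*(-1/489) = -364/1467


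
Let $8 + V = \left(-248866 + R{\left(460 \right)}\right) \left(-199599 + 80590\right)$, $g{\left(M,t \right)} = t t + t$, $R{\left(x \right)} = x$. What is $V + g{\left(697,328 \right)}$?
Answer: $29562657558$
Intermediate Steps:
$g{\left(M,t \right)} = t + t^{2}$ ($g{\left(M,t \right)} = t^{2} + t = t + t^{2}$)
$V = 29562549646$ ($V = -8 + \left(-248866 + 460\right) \left(-199599 + 80590\right) = -8 - -29562549654 = -8 + 29562549654 = 29562549646$)
$V + g{\left(697,328 \right)} = 29562549646 + 328 \left(1 + 328\right) = 29562549646 + 328 \cdot 329 = 29562549646 + 107912 = 29562657558$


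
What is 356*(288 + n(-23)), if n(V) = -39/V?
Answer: 2372028/23 ≈ 1.0313e+5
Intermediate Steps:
356*(288 + n(-23)) = 356*(288 - 39/(-23)) = 356*(288 - 39*(-1/23)) = 356*(288 + 39/23) = 356*(6663/23) = 2372028/23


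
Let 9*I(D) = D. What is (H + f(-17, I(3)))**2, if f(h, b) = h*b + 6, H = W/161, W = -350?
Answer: 16129/4761 ≈ 3.3877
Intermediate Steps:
I(D) = D/9
H = -50/23 (H = -350/161 = -350*1/161 = -50/23 ≈ -2.1739)
f(h, b) = 6 + b*h (f(h, b) = b*h + 6 = 6 + b*h)
(H + f(-17, I(3)))**2 = (-50/23 + (6 + ((1/9)*3)*(-17)))**2 = (-50/23 + (6 + (1/3)*(-17)))**2 = (-50/23 + (6 - 17/3))**2 = (-50/23 + 1/3)**2 = (-127/69)**2 = 16129/4761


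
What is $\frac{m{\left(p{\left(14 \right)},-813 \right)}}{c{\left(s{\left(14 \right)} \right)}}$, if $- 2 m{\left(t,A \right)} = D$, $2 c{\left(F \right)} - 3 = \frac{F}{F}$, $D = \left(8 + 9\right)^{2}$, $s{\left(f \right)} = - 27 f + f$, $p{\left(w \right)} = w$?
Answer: $- \frac{289}{4} \approx -72.25$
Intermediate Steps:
$s{\left(f \right)} = - 26 f$
$D = 289$ ($D = 17^{2} = 289$)
$c{\left(F \right)} = 2$ ($c{\left(F \right)} = \frac{3}{2} + \frac{F \frac{1}{F}}{2} = \frac{3}{2} + \frac{1}{2} \cdot 1 = \frac{3}{2} + \frac{1}{2} = 2$)
$m{\left(t,A \right)} = - \frac{289}{2}$ ($m{\left(t,A \right)} = \left(- \frac{1}{2}\right) 289 = - \frac{289}{2}$)
$\frac{m{\left(p{\left(14 \right)},-813 \right)}}{c{\left(s{\left(14 \right)} \right)}} = - \frac{289}{2 \cdot 2} = \left(- \frac{289}{2}\right) \frac{1}{2} = - \frac{289}{4}$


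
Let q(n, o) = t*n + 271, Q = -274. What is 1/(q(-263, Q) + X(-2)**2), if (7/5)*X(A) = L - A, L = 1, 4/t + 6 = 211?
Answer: 10045/2716772 ≈ 0.0036974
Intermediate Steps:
t = 4/205 (t = 4/(-6 + 211) = 4/205 ≈ 0.019512)
q(n, o) = 271 + 4*n/205 (q(n, o) = 4*n/205 + 271 = 271 + 4*n/205)
X(A) = 5/7 - 5*A/7 (X(A) = 5*(1 - A)/7 = 5/7 - 5*A/7)
1/(q(-263, Q) + X(-2)**2) = 1/((271 + (4/205)*(-263)) + (5/7 - 5/7*(-2))**2) = 1/((271 - 1052/205) + (5/7 + 10/7)**2) = 1/(54503/205 + (15/7)**2) = 1/(54503/205 + 225/49) = 1/(2716772/10045) = 10045/2716772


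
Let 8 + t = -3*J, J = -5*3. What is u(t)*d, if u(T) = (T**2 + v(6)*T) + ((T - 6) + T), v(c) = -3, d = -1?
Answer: -1326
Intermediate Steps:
J = -15
t = 37 (t = -8 - 3*(-15) = -8 + 45 = 37)
u(T) = -6 + T**2 - T (u(T) = (T**2 - 3*T) + ((T - 6) + T) = (T**2 - 3*T) + ((-6 + T) + T) = (T**2 - 3*T) + (-6 + 2*T) = -6 + T**2 - T)
u(t)*d = (-6 + 37**2 - 1*37)*(-1) = (-6 + 1369 - 37)*(-1) = 1326*(-1) = -1326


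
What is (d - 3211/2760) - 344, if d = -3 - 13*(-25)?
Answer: -63931/2760 ≈ -23.163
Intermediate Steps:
d = 322 (d = -3 + 325 = 322)
(d - 3211/2760) - 344 = (322 - 3211/2760) - 344 = 885509/2760 - 344 = -63931/2760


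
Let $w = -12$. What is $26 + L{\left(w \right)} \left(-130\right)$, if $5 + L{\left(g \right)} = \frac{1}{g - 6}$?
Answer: $\frac{6149}{9} \approx 683.22$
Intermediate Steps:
$L{\left(g \right)} = -5 + \frac{1}{-6 + g}$ ($L{\left(g \right)} = -5 + \frac{1}{g - 6} = -5 + \frac{1}{-6 + g}$)
$26 + L{\left(w \right)} \left(-130\right) = 26 + \frac{31 - -60}{-6 - 12} \left(-130\right) = 26 + \frac{31 + 60}{-18} \left(-130\right) = 26 + \left(- \frac{1}{18}\right) 91 \left(-130\right) = 26 - - \frac{5915}{9} = 26 + \frac{5915}{9} = \frac{6149}{9}$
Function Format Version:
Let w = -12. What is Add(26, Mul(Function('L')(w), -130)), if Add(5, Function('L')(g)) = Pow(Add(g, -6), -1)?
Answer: Rational(6149, 9) ≈ 683.22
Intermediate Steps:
Function('L')(g) = Add(-5, Pow(Add(-6, g), -1)) (Function('L')(g) = Add(-5, Pow(Add(g, -6), -1)) = Add(-5, Pow(Add(-6, g), -1)))
Add(26, Mul(Function('L')(w), -130)) = Add(26, Mul(Mul(Pow(Add(-6, -12), -1), Add(31, Mul(-5, -12))), -130)) = Add(26, Mul(Mul(Pow(-18, -1), Add(31, 60)), -130)) = Add(26, Mul(Mul(Rational(-1, 18), 91), -130)) = Add(26, Mul(Rational(-91, 18), -130)) = Add(26, Rational(5915, 9)) = Rational(6149, 9)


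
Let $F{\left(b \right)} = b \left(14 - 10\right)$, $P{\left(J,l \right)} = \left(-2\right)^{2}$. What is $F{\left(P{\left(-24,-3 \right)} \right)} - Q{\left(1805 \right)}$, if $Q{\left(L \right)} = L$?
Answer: $-1789$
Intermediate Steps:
$P{\left(J,l \right)} = 4$
$F{\left(b \right)} = 4 b$ ($F{\left(b \right)} = b 4 = 4 b$)
$F{\left(P{\left(-24,-3 \right)} \right)} - Q{\left(1805 \right)} = 4 \cdot 4 - 1805 = 16 - 1805 = -1789$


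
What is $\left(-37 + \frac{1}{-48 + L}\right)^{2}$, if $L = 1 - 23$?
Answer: $\frac{6713281}{4900} \approx 1370.1$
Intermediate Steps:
$L = -22$
$\left(-37 + \frac{1}{-48 + L}\right)^{2} = \left(-37 + \frac{1}{-48 - 22}\right)^{2} = \left(-37 + \frac{1}{-70}\right)^{2} = \left(-37 - \frac{1}{70}\right)^{2} = \left(- \frac{2591}{70}\right)^{2} = \frac{6713281}{4900}$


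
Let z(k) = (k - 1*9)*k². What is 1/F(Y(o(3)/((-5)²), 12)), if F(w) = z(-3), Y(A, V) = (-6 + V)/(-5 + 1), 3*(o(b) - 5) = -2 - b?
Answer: -1/108 ≈ -0.0092593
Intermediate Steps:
o(b) = 13/3 - b/3 (o(b) = 5 + (-2 - b)/3 = 5 + (-⅔ - b/3) = 13/3 - b/3)
z(k) = k²*(-9 + k) (z(k) = (k - 9)*k² = (-9 + k)*k² = k²*(-9 + k))
Y(A, V) = 3/2 - V/4 (Y(A, V) = (-6 + V)/(-4) = (-6 + V)*(-¼) = 3/2 - V/4)
F(w) = -108 (F(w) = (-3)²*(-9 - 3) = 9*(-12) = -108)
1/F(Y(o(3)/((-5)²), 12)) = 1/(-108) = -1/108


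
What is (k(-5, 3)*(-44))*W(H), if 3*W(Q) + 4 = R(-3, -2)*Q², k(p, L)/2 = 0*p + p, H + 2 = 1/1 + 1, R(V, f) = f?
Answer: -1760/3 ≈ -586.67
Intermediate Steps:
H = 0 (H = -2 + (1/1 + 1) = -2 + (1*1 + 1) = -2 + (1 + 1) = -2 + 2 = 0)
k(p, L) = 2*p (k(p, L) = 2*(0*p + p) = 2*(0 + p) = 2*p)
W(Q) = -4/3 - 2*Q²/3 (W(Q) = -4/3 + (-2*Q²)/3 = -4/3 - 2*Q²/3)
(k(-5, 3)*(-44))*W(H) = ((2*(-5))*(-44))*(-4/3 - ⅔*0²) = (-10*(-44))*(-4/3 - ⅔*0) = 440*(-4/3 + 0) = 440*(-4/3) = -1760/3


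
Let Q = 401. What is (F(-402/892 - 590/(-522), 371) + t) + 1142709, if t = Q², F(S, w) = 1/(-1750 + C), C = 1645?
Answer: 136868549/105 ≈ 1.3035e+6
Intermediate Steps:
F(S, w) = -1/105 (F(S, w) = 1/(-1750 + 1645) = 1/(-105) = -1/105)
t = 160801 (t = 401² = 160801)
(F(-402/892 - 590/(-522), 371) + t) + 1142709 = (-1/105 + 160801) + 1142709 = 16884104/105 + 1142709 = 136868549/105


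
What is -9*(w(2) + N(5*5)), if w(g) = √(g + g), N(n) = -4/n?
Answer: -414/25 ≈ -16.560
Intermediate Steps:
w(g) = √2*√g (w(g) = √(2*g) = √2*√g)
-9*(w(2) + N(5*5)) = -9*(√2*√2 - 4/(5*5)) = -9*(2 - 4/25) = -9*46/25 = -414/25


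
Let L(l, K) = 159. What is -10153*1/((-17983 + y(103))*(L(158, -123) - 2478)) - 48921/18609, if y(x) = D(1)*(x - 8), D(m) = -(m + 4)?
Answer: -63460860943/24137622246 ≈ -2.6291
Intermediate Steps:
D(m) = -4 - m (D(m) = -(4 + m) = -4 - m)
y(x) = 40 - 5*x (y(x) = (-4 - 1*1)*(x - 8) = (-4 - 1)*(-8 + x) = -5*(-8 + x) = 40 - 5*x)
-10153*1/((-17983 + y(103))*(L(158, -123) - 2478)) - 48921/18609 = -10153*1/((-17983 + (40 - 5*103))*(159 - 2478)) - 48921/18609 = -10153*(-1/(2319*(-17983 + (40 - 515)))) - 48921*1/18609 = -10153*(-1/(2319*(-17983 - 475))) - 16307/6203 = -10153/((-18458*(-2319))) - 16307/6203 = -10153/42804102 - 16307/6203 = -10153*1/42804102 - 16307/6203 = -923/3891282 - 16307/6203 = -63460860943/24137622246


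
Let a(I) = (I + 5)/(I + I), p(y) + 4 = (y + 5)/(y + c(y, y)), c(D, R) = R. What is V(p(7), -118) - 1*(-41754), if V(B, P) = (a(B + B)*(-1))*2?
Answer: 1837167/44 ≈ 41754.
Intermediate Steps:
p(y) = -4 + (5 + y)/(2*y) (p(y) = -4 + (y + 5)/(y + y) = -4 + (5 + y)/((2*y)) = -4 + (5 + y)*(1/(2*y)) = -4 + (5 + y)/(2*y))
a(I) = (5 + I)/(2*I) (a(I) = (5 + I)/((2*I)) = (5 + I)*(1/(2*I)) = (5 + I)/(2*I))
V(B, P) = -(5 + 2*B)/(2*B) (V(B, P) = (((5 + (B + B))/(2*(B + B)))*(-1))*2 = (((5 + 2*B)/(2*((2*B))))*(-1))*2 = (((1/(2*B))*(5 + 2*B)/2)*(-1))*2 = (((5 + 2*B)/(4*B))*(-1))*2 = -(5 + 2*B)/(4*B)*2 = -(5 + 2*B)/(2*B))
V(p(7), -118) - 1*(-41754) = (-5/2 - (5 - 7*7)/(2*7))/(((½)*(5 - 7*7)/7)) - 1*(-41754) = (-5/2 - (5 - 49)/(2*7))/(((½)*(⅐)*(5 - 49))) + 41754 = (-5/2 - (-44)/(2*7))/(((½)*(⅐)*(-44))) + 41754 = (-5/2 - 1*(-22/7))/(-22/7) + 41754 = -7*(-5/2 + 22/7)/22 + 41754 = -7/22*9/14 + 41754 = -9/44 + 41754 = 1837167/44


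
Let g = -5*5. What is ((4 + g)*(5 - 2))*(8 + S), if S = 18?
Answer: -1638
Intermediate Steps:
g = -25
((4 + g)*(5 - 2))*(8 + S) = ((4 - 25)*(5 - 2))*(8 + 18) = -21*3*26 = -63*26 = -1638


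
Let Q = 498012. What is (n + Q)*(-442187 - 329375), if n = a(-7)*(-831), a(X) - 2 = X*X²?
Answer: -602885430246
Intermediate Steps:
a(X) = 2 + X³ (a(X) = 2 + X*X² = 2 + X³)
n = 283371 (n = (2 + (-7)³)*(-831) = (2 - 343)*(-831) = -341*(-831) = 283371)
(n + Q)*(-442187 - 329375) = (283371 + 498012)*(-442187 - 329375) = 781383*(-771562) = -602885430246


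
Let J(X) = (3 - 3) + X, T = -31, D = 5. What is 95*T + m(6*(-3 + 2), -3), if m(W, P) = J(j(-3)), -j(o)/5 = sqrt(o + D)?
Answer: -2945 - 5*sqrt(2) ≈ -2952.1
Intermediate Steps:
j(o) = -5*sqrt(5 + o) (j(o) = -5*sqrt(o + 5) = -5*sqrt(5 + o))
J(X) = X (J(X) = 0 + X = X)
m(W, P) = -5*sqrt(2) (m(W, P) = -5*sqrt(5 - 3) = -5*sqrt(2))
95*T + m(6*(-3 + 2), -3) = 95*(-31) - 5*sqrt(2) = -2945 - 5*sqrt(2)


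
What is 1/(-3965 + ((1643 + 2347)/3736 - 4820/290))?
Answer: -54172/215634501 ≈ -0.00025122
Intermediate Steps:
1/(-3965 + ((1643 + 2347)/3736 - 4820/290)) = 1/(-3965 + (3990*(1/3736) - 4820*1/290)) = 1/(-3965 + (1995/1868 - 482/29)) = 1/(-3965 - 842521/54172) = 1/(-215634501/54172) = -54172/215634501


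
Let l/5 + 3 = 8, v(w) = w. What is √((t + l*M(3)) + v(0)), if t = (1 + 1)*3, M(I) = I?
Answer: 9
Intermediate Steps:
t = 6 (t = 2*3 = 6)
l = 25 (l = -15 + 5*8 = -15 + 40 = 25)
√((t + l*M(3)) + v(0)) = √((6 + 25*3) + 0) = √((6 + 75) + 0) = √(81 + 0) = √81 = 9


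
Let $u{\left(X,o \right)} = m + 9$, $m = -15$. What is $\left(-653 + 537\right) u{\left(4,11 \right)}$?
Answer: $696$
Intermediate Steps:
$u{\left(X,o \right)} = -6$ ($u{\left(X,o \right)} = -15 + 9 = -6$)
$\left(-653 + 537\right) u{\left(4,11 \right)} = \left(-653 + 537\right) \left(-6\right) = \left(-116\right) \left(-6\right) = 696$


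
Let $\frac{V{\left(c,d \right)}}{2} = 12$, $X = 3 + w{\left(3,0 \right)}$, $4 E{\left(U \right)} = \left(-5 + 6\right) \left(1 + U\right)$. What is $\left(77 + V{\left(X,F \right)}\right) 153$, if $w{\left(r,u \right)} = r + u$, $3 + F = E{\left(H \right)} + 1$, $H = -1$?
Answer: $15453$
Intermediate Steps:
$E{\left(U \right)} = \frac{1}{4} + \frac{U}{4}$ ($E{\left(U \right)} = \frac{\left(-5 + 6\right) \left(1 + U\right)}{4} = \frac{1 \left(1 + U\right)}{4} = \frac{1 + U}{4} = \frac{1}{4} + \frac{U}{4}$)
$F = -2$ ($F = -3 + \left(\left(\frac{1}{4} + \frac{1}{4} \left(-1\right)\right) + 1\right) = -3 + \left(\left(\frac{1}{4} - \frac{1}{4}\right) + 1\right) = -3 + \left(0 + 1\right) = -3 + 1 = -2$)
$X = 6$ ($X = 3 + \left(3 + 0\right) = 3 + 3 = 6$)
$V{\left(c,d \right)} = 24$ ($V{\left(c,d \right)} = 2 \cdot 12 = 24$)
$\left(77 + V{\left(X,F \right)}\right) 153 = \left(77 + 24\right) 153 = 101 \cdot 153 = 15453$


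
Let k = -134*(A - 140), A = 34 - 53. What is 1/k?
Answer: 1/21306 ≈ 4.6935e-5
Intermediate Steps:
A = -19
k = 21306 (k = -134*(-19 - 140) = -134*(-159) = 21306)
1/k = 1/21306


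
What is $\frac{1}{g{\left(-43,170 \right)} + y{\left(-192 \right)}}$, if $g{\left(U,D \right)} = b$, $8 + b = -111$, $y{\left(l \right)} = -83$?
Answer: $- \frac{1}{202} \approx -0.0049505$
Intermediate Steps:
$b = -119$ ($b = -8 - 111 = -119$)
$g{\left(U,D \right)} = -119$
$\frac{1}{g{\left(-43,170 \right)} + y{\left(-192 \right)}} = \frac{1}{-119 - 83} = \frac{1}{-202} = - \frac{1}{202}$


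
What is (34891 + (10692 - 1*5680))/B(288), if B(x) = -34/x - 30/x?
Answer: -359127/2 ≈ -1.7956e+5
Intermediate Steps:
B(x) = -64/x
(34891 + (10692 - 1*5680))/B(288) = (34891 + (10692 - 1*5680))/((-64/288)) = (34891 + (10692 - 5680))/((-64*1/288)) = (34891 + 5012)/(-2/9) = 39903*(-9/2) = -359127/2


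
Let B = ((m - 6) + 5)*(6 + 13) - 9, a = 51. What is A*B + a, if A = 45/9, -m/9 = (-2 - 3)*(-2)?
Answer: -8639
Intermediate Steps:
m = -90 (m = -9*(-2 - 3)*(-2) = -(-45)*(-2) = -9*10 = -90)
A = 5 (A = 45*(⅑) = 5)
B = -1738 (B = ((-90 - 6) + 5)*(6 + 13) - 9 = (-96 + 5)*19 - 9 = -91*19 - 9 = -1729 - 9 = -1738)
A*B + a = 5*(-1738) + 51 = -8690 + 51 = -8639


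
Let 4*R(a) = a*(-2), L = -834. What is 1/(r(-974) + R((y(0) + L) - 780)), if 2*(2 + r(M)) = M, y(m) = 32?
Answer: 1/302 ≈ 0.0033113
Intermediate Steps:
r(M) = -2 + M/2
R(a) = -a/2 (R(a) = (a*(-2))/4 = (-2*a)/4 = -a/2)
1/(r(-974) + R((y(0) + L) - 780)) = 1/((-2 + (½)*(-974)) - ((32 - 834) - 780)/2) = 1/((-2 - 487) - (-802 - 780)/2) = 1/(-489 - ½*(-1582)) = 1/(-489 + 791) = 1/302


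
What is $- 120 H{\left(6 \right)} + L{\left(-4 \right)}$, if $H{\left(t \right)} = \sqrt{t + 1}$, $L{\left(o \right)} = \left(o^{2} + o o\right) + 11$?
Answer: $43 - 120 \sqrt{7} \approx -274.49$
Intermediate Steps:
$L{\left(o \right)} = 11 + 2 o^{2}$ ($L{\left(o \right)} = \left(o^{2} + o^{2}\right) + 11 = 2 o^{2} + 11 = 11 + 2 o^{2}$)
$H{\left(t \right)} = \sqrt{1 + t}$
$- 120 H{\left(6 \right)} + L{\left(-4 \right)} = - 120 \sqrt{1 + 6} + \left(11 + 2 \left(-4\right)^{2}\right) = - 120 \sqrt{7} + \left(11 + 2 \cdot 16\right) = - 120 \sqrt{7} + \left(11 + 32\right) = - 120 \sqrt{7} + 43 = 43 - 120 \sqrt{7}$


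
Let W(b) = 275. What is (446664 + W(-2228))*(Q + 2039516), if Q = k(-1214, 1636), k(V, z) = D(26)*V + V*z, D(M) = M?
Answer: 9764723272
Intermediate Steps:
k(V, z) = 26*V + V*z
Q = -2017668 (Q = -1214*(26 + 1636) = -1214*1662 = -2017668)
(446664 + W(-2228))*(Q + 2039516) = (446664 + 275)*(-2017668 + 2039516) = 446939*21848 = 9764723272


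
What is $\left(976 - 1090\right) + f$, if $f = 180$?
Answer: $66$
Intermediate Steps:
$\left(976 - 1090\right) + f = \left(976 - 1090\right) + 180 = -114 + 180 = 66$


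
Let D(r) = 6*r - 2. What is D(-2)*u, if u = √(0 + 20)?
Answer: -28*√5 ≈ -62.610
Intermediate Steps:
D(r) = -2 + 6*r
u = 2*√5 (u = √20 = 2*√5 ≈ 4.4721)
D(-2)*u = (-2 + 6*(-2))*(2*√5) = (-2 - 12)*(2*√5) = -28*√5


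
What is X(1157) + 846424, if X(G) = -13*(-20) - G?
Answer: 845527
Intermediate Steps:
X(G) = 260 - G
X(1157) + 846424 = (260 - 1*1157) + 846424 = (260 - 1157) + 846424 = -897 + 846424 = 845527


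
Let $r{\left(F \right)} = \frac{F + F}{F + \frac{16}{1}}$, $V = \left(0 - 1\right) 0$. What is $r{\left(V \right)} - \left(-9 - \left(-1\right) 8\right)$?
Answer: $1$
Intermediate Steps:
$V = 0$ ($V = \left(-1\right) 0 = 0$)
$r{\left(F \right)} = \frac{2 F}{16 + F}$ ($r{\left(F \right)} = \frac{2 F}{F + 16 \cdot 1} = \frac{2 F}{F + 16} = \frac{2 F}{16 + F}$)
$r{\left(V \right)} - \left(-9 - \left(-1\right) 8\right) = 2 \cdot 0 \frac{1}{16 + 0} - \left(-9 - \left(-1\right) 8\right) = 2 \cdot 0 \cdot \frac{1}{16} - \left(-9 - -8\right) = 2 \cdot 0 \cdot \frac{1}{16} - \left(-9 + 8\right) = 0 - -1 = 0 + 1 = 1$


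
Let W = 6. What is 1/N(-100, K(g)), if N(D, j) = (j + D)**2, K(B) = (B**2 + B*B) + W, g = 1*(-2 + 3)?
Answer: 1/8464 ≈ 0.00011815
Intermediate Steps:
g = 1 (g = 1*1 = 1)
K(B) = 6 + 2*B**2 (K(B) = (B**2 + B*B) + 6 = (B**2 + B**2) + 6 = 2*B**2 + 6 = 6 + 2*B**2)
N(D, j) = (D + j)**2
1/N(-100, K(g)) = 1/((-100 + (6 + 2*1**2))**2) = 1/((-100 + (6 + 2*1))**2) = 1/((-100 + (6 + 2))**2) = 1/((-100 + 8)**2) = 1/((-92)**2) = 1/8464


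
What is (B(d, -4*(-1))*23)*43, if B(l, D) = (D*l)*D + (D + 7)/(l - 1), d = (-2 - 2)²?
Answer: 3808639/15 ≈ 2.5391e+5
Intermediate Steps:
d = 16 (d = (-4)² = 16)
B(l, D) = l*D² + (7 + D)/(-1 + l)
(B(d, -4*(-1))*23)*43 = (((7 - 4*(-1) + (-4*(-1))²*16² - 1*16*(-4*(-1))²)/(-1 + 16))*23)*43 = (((7 + 4 + 4²*256 - 1*16*4²)/15)*23)*43 = (((7 + 4 + 16*256 - 1*16*16)/15)*23)*43 = (((7 + 4 + 4096 - 256)/15)*23)*43 = (((1/15)*3851)*23)*43 = ((3851/15)*23)*43 = (88573/15)*43 = 3808639/15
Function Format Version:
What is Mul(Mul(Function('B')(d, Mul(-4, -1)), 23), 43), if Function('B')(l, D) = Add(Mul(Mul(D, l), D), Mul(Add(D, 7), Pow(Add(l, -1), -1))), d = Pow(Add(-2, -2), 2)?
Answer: Rational(3808639, 15) ≈ 2.5391e+5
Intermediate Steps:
d = 16 (d = Pow(-4, 2) = 16)
Function('B')(l, D) = Add(Mul(l, Pow(D, 2)), Mul(Pow(Add(-1, l), -1), Add(7, D))) (Function('B')(l, D) = Add(Mul(l, Pow(D, 2)), Mul(Add(7, D), Pow(Add(-1, l), -1))) = Add(Mul(l, Pow(D, 2)), Mul(Pow(Add(-1, l), -1), Add(7, D))))
Mul(Mul(Function('B')(d, Mul(-4, -1)), 23), 43) = Mul(Mul(Mul(Pow(Add(-1, 16), -1), Add(7, Mul(-4, -1), Mul(Pow(Mul(-4, -1), 2), Pow(16, 2)), Mul(-1, 16, Pow(Mul(-4, -1), 2)))), 23), 43) = Mul(Mul(Mul(Pow(15, -1), Add(7, 4, Mul(Pow(4, 2), 256), Mul(-1, 16, Pow(4, 2)))), 23), 43) = Mul(Mul(Mul(Rational(1, 15), Add(7, 4, Mul(16, 256), Mul(-1, 16, 16))), 23), 43) = Mul(Mul(Mul(Rational(1, 15), Add(7, 4, 4096, -256)), 23), 43) = Mul(Mul(Mul(Rational(1, 15), 3851), 23), 43) = Mul(Mul(Rational(3851, 15), 23), 43) = Mul(Rational(88573, 15), 43) = Rational(3808639, 15)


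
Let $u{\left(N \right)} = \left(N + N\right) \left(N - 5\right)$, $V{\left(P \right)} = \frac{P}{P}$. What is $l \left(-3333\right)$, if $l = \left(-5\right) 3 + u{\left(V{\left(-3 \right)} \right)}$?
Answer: $76659$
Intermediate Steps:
$V{\left(P \right)} = 1$
$u{\left(N \right)} = 2 N \left(-5 + N\right)$
$l = -23$ ($l = \left(-5\right) 3 + 2 \cdot 1 \left(-5 + 1\right) = -15 + 2 \cdot 1 \left(-4\right) = -15 - 8 = -23$)
$l \left(-3333\right) = \left(-23\right) \left(-3333\right) = 76659$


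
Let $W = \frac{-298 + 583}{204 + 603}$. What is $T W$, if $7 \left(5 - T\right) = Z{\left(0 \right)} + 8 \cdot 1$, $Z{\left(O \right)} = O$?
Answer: $\frac{2565}{1883} \approx 1.3622$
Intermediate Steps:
$W = \frac{95}{269}$ ($W = \frac{285}{807} = 285 \cdot \frac{1}{807} = \frac{95}{269} \approx 0.35316$)
$T = \frac{27}{7}$ ($T = 5 - \frac{0 + 8 \cdot 1}{7} = 5 - \frac{0 + 8}{7} = 5 - \frac{8}{7} = \frac{27}{7} \approx 3.8571$)
$T W = \frac{27}{7} \cdot \frac{95}{269} = \frac{2565}{1883}$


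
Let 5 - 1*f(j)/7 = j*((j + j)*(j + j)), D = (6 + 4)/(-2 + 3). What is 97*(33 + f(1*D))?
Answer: -2709404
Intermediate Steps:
D = 10 (D = 10/1 = 10*1 = 10)
f(j) = 35 - 28*j³ (f(j) = 35 - 7*j*(j + j)*(j + j) = 35 - 7*j*(2*j)*(2*j) = 35 - 7*j*4*j² = 35 - 28*j³)
97*(33 + f(1*D)) = 97*(33 + (35 - 28*(1*10)³)) = 97*(33 + (35 - 28*10³)) = 97*(33 + (35 - 28*1000)) = 97*(33 + (35 - 28000)) = 97*(33 - 27965) = 97*(-27932) = -2709404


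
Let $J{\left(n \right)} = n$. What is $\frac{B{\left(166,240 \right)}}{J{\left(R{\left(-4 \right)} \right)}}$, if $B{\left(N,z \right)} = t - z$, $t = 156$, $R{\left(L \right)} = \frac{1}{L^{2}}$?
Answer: $-1344$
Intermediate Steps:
$R{\left(L \right)} = \frac{1}{L^{2}}$
$B{\left(N,z \right)} = 156 - z$
$\frac{B{\left(166,240 \right)}}{J{\left(R{\left(-4 \right)} \right)}} = \frac{156 - 240}{\frac{1}{16}} = \left(156 - 240\right) \frac{1}{\frac{1}{16}} = \left(-84\right) 16 = -1344$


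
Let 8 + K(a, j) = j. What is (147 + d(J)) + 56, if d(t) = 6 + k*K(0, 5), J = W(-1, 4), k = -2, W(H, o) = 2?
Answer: 215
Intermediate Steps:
K(a, j) = -8 + j
J = 2
d(t) = 12 (d(t) = 6 - 2*(-8 + 5) = 6 - 2*(-3) = 6 + 6 = 12)
(147 + d(J)) + 56 = (147 + 12) + 56 = 159 + 56 = 215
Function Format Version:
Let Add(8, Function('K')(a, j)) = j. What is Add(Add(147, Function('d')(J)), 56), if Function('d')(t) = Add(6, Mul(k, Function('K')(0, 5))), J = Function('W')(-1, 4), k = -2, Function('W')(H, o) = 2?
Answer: 215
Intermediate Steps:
Function('K')(a, j) = Add(-8, j)
J = 2
Function('d')(t) = 12 (Function('d')(t) = Add(6, Mul(-2, Add(-8, 5))) = Add(6, Mul(-2, -3)) = Add(6, 6) = 12)
Add(Add(147, Function('d')(J)), 56) = Add(Add(147, 12), 56) = Add(159, 56) = 215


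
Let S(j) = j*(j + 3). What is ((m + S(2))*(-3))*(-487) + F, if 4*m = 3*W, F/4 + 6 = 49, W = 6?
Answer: 42713/2 ≈ 21357.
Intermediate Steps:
F = 172 (F = -24 + 4*49 = -24 + 196 = 172)
S(j) = j*(3 + j)
m = 9/2 (m = (3*6)/4 = (¼)*18 = 9/2 ≈ 4.5000)
((m + S(2))*(-3))*(-487) + F = ((9/2 + 2*(3 + 2))*(-3))*(-487) + 172 = ((9/2 + 2*5)*(-3))*(-487) + 172 = ((9/2 + 10)*(-3))*(-487) + 172 = ((29/2)*(-3))*(-487) + 172 = -87/2*(-487) + 172 = 42369/2 + 172 = 42713/2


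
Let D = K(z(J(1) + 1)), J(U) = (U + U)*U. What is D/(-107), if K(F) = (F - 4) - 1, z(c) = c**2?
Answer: -4/107 ≈ -0.037383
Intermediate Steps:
J(U) = 2*U**2 (J(U) = (2*U)*U = 2*U**2)
K(F) = -5 + F (K(F) = (-4 + F) - 1 = -5 + F)
D = 4 (D = -5 + (2*1**2 + 1)**2 = -5 + (2*1 + 1)**2 = -5 + (2 + 1)**2 = -5 + 3**2 = -5 + 9 = 4)
D/(-107) = 4/(-107) = 4*(-1/107) = -4/107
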